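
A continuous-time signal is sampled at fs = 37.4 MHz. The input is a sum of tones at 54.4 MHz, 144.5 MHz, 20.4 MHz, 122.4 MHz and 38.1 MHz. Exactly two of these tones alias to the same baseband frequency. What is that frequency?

17 MHz

fs/2 = 18.7 MHz.
54.4 MHz mod fs = 17 MHz.
17 MHz ≤ fs/2 = 18.7 MHz, appears at 17 MHz.
144.5 MHz mod fs = 32.3 MHz.
32.3 MHz > fs/2 = 18.7 MHz, folds to fs − 32.3 MHz = 5.1 MHz.
20.4 MHz > fs/2 = 18.7 MHz, folds to fs − 20.4 MHz = 17 MHz.
122.4 MHz mod fs = 10.2 MHz.
10.2 MHz ≤ fs/2 = 18.7 MHz, appears at 10.2 MHz.
38.1 MHz mod fs = 0.7 MHz.
0.7 MHz ≤ fs/2 = 18.7 MHz, appears at 0.7 MHz.
20.4 MHz and 54.4 MHz both map to 17 MHz.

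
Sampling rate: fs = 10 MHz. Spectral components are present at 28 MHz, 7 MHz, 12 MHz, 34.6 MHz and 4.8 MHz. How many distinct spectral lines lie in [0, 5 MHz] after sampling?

4

fs/2 = 5 MHz.
28 MHz mod fs = 8 MHz.
8 MHz > fs/2 = 5 MHz, folds to fs − 8 MHz = 2 MHz.
7 MHz > fs/2 = 5 MHz, folds to fs − 7 MHz = 3 MHz.
12 MHz mod fs = 2 MHz.
2 MHz ≤ fs/2 = 5 MHz, appears at 2 MHz.
34.6 MHz mod fs = 4.6 MHz.
4.6 MHz ≤ fs/2 = 5 MHz, appears at 4.6 MHz.
4.8 MHz ≤ fs/2 = 5 MHz, passes unchanged.
Distinct values: {2 MHz, 3 MHz, 4.6 MHz, 4.8 MHz} → 4.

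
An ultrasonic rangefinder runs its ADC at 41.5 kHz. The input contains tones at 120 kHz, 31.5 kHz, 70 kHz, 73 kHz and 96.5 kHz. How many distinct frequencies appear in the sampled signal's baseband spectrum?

fs/2 = 20.75 kHz.
120 kHz mod fs = 37 kHz.
37 kHz > fs/2 = 20.75 kHz, folds to fs − 37 kHz = 4.5 kHz.
31.5 kHz > fs/2 = 20.75 kHz, folds to fs − 31.5 kHz = 10 kHz.
70 kHz mod fs = 28.5 kHz.
28.5 kHz > fs/2 = 20.75 kHz, folds to fs − 28.5 kHz = 13 kHz.
73 kHz mod fs = 31.5 kHz.
31.5 kHz > fs/2 = 20.75 kHz, folds to fs − 31.5 kHz = 10 kHz.
96.5 kHz mod fs = 13.5 kHz.
13.5 kHz ≤ fs/2 = 20.75 kHz, appears at 13.5 kHz.
Distinct values: {4.5 kHz, 10 kHz, 13 kHz, 13.5 kHz} → 4.

4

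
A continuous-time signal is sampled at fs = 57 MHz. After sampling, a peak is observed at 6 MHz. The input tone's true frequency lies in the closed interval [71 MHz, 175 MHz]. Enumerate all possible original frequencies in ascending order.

Frequencies that alias to 6 MHz are k·fs ± 6 MHz for integer k ≥ 0.
k=0: 6 MHz.
k=1: 51 MHz, 63 MHz.
k=2: 108 MHz, 120 MHz.
k=3: 165 MHz, 177 MHz.
k=4: 222 MHz, 234 MHz.
Within [71 MHz, 175 MHz]: 108 MHz, 120 MHz, 165 MHz.

108 MHz, 120 MHz, 165 MHz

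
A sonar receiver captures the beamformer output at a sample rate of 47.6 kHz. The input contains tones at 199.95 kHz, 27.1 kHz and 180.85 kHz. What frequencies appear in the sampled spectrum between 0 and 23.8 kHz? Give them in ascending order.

fs/2 = 23.8 kHz.
199.95 kHz mod fs = 9.55 kHz.
9.55 kHz ≤ fs/2 = 23.8 kHz, appears at 9.55 kHz.
27.1 kHz > fs/2 = 23.8 kHz, folds to fs − 27.1 kHz = 20.5 kHz.
180.85 kHz mod fs = 38.05 kHz.
38.05 kHz > fs/2 = 23.8 kHz, folds to fs − 38.05 kHz = 9.55 kHz.
Distinct values: {9.55 kHz, 20.5 kHz}.

9.55 kHz, 20.5 kHz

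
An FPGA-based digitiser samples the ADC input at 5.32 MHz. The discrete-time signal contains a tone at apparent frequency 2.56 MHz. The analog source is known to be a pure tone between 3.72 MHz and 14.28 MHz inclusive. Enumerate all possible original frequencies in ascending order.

Frequencies that alias to 2.56 MHz are k·fs ± 2.56 MHz for integer k ≥ 0.
k=0: 2.56 MHz.
k=1: 2.76 MHz, 7.88 MHz.
k=2: 8.08 MHz, 13.2 MHz.
k=3: 13.4 MHz, 18.52 MHz.
k=4: 18.72 MHz, 23.84 MHz.
Within [3.72 MHz, 14.28 MHz]: 7.88 MHz, 8.08 MHz, 13.2 MHz, 13.4 MHz.

7.88 MHz, 8.08 MHz, 13.2 MHz, 13.4 MHz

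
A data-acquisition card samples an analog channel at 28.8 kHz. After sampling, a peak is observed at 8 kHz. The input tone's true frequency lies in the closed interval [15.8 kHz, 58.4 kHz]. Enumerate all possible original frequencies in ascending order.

Frequencies that alias to 8 kHz are k·fs ± 8 kHz for integer k ≥ 0.
k=0: 8 kHz.
k=1: 20.8 kHz, 36.8 kHz.
k=2: 49.6 kHz, 65.6 kHz.
k=3: 78.4 kHz, 94.4 kHz.
Within [15.8 kHz, 58.4 kHz]: 20.8 kHz, 36.8 kHz, 49.6 kHz.

20.8 kHz, 36.8 kHz, 49.6 kHz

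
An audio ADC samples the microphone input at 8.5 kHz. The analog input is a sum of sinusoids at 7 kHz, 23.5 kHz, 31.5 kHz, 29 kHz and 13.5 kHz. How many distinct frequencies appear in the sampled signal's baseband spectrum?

fs/2 = 4.25 kHz.
7 kHz > fs/2 = 4.25 kHz, folds to fs − 7 kHz = 1.5 kHz.
23.5 kHz mod fs = 6.5 kHz.
6.5 kHz > fs/2 = 4.25 kHz, folds to fs − 6.5 kHz = 2 kHz.
31.5 kHz mod fs = 6 kHz.
6 kHz > fs/2 = 4.25 kHz, folds to fs − 6 kHz = 2.5 kHz.
29 kHz mod fs = 3.5 kHz.
3.5 kHz ≤ fs/2 = 4.25 kHz, appears at 3.5 kHz.
13.5 kHz mod fs = 5 kHz.
5 kHz > fs/2 = 4.25 kHz, folds to fs − 5 kHz = 3.5 kHz.
Distinct values: {1.5 kHz, 2 kHz, 2.5 kHz, 3.5 kHz} → 4.

4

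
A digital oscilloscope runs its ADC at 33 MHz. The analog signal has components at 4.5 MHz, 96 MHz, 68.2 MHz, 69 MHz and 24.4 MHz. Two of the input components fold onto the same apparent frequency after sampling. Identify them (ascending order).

69 MHz, 96 MHz

fs/2 = 16.5 MHz.
4.5 MHz ≤ fs/2 = 16.5 MHz, passes unchanged.
96 MHz mod fs = 30 MHz.
30 MHz > fs/2 = 16.5 MHz, folds to fs − 30 MHz = 3 MHz.
68.2 MHz mod fs = 2.2 MHz.
2.2 MHz ≤ fs/2 = 16.5 MHz, appears at 2.2 MHz.
69 MHz mod fs = 3 MHz.
3 MHz ≤ fs/2 = 16.5 MHz, appears at 3 MHz.
24.4 MHz > fs/2 = 16.5 MHz, folds to fs − 24.4 MHz = 8.6 MHz.
69 MHz and 96 MHz both map to 3 MHz.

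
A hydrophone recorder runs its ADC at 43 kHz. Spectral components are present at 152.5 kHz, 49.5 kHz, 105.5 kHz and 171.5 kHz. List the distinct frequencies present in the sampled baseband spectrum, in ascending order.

0.5 kHz, 6.5 kHz, 19.5 kHz

fs/2 = 21.5 kHz.
152.5 kHz mod fs = 23.5 kHz.
23.5 kHz > fs/2 = 21.5 kHz, folds to fs − 23.5 kHz = 19.5 kHz.
49.5 kHz mod fs = 6.5 kHz.
6.5 kHz ≤ fs/2 = 21.5 kHz, appears at 6.5 kHz.
105.5 kHz mod fs = 19.5 kHz.
19.5 kHz ≤ fs/2 = 21.5 kHz, appears at 19.5 kHz.
171.5 kHz mod fs = 42.5 kHz.
42.5 kHz > fs/2 = 21.5 kHz, folds to fs − 42.5 kHz = 0.5 kHz.
Distinct values: {0.5 kHz, 6.5 kHz, 19.5 kHz}.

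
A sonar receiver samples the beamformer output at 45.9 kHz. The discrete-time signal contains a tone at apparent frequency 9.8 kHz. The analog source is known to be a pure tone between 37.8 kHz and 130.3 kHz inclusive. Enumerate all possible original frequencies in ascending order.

55.7 kHz, 82 kHz, 101.6 kHz, 127.9 kHz

Frequencies that alias to 9.8 kHz are k·fs ± 9.8 kHz for integer k ≥ 0.
k=0: 9.8 kHz.
k=1: 36.1 kHz, 55.7 kHz.
k=2: 82 kHz, 101.6 kHz.
k=3: 127.9 kHz, 147.5 kHz.
k=4: 173.8 kHz, 193.4 kHz.
Within [37.8 kHz, 130.3 kHz]: 55.7 kHz, 82 kHz, 101.6 kHz, 127.9 kHz.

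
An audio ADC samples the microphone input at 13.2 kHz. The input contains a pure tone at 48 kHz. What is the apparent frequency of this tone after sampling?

48 kHz mod fs = 8.4 kHz.
8.4 kHz > fs/2 = 6.6 kHz, folds to fs − 8.4 kHz = 4.8 kHz.

4.8 kHz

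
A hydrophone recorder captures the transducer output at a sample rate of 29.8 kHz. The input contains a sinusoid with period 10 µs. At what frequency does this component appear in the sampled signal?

10.6 kHz

T = 10 µs → f = 1/T = 100 kHz.
100 kHz mod fs = 10.6 kHz.
10.6 kHz ≤ fs/2 = 14.9 kHz, appears at 10.6 kHz.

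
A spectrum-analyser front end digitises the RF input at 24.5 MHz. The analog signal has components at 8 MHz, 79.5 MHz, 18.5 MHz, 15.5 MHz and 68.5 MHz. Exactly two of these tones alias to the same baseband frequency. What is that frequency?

fs/2 = 12.25 MHz.
8 MHz ≤ fs/2 = 12.25 MHz, passes unchanged.
79.5 MHz mod fs = 6 MHz.
6 MHz ≤ fs/2 = 12.25 MHz, appears at 6 MHz.
18.5 MHz > fs/2 = 12.25 MHz, folds to fs − 18.5 MHz = 6 MHz.
15.5 MHz > fs/2 = 12.25 MHz, folds to fs − 15.5 MHz = 9 MHz.
68.5 MHz mod fs = 19.5 MHz.
19.5 MHz > fs/2 = 12.25 MHz, folds to fs − 19.5 MHz = 5 MHz.
18.5 MHz and 79.5 MHz both map to 6 MHz.

6 MHz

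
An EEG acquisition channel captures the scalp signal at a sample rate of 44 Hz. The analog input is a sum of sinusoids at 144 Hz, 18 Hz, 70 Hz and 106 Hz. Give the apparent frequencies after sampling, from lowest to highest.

12 Hz, 18 Hz

fs/2 = 22 Hz.
144 Hz mod fs = 12 Hz.
12 Hz ≤ fs/2 = 22 Hz, appears at 12 Hz.
18 Hz ≤ fs/2 = 22 Hz, passes unchanged.
70 Hz mod fs = 26 Hz.
26 Hz > fs/2 = 22 Hz, folds to fs − 26 Hz = 18 Hz.
106 Hz mod fs = 18 Hz.
18 Hz ≤ fs/2 = 22 Hz, appears at 18 Hz.
Distinct values: {12 Hz, 18 Hz}.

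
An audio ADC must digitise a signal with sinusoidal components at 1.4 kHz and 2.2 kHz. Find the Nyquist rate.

Highest-frequency component: 2.2 kHz.
Nyquist rate = 2 × 2.2 kHz = 4.4 kHz.

4.4 kHz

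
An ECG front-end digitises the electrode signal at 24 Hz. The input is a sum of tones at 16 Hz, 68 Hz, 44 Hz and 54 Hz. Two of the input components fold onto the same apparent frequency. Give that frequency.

4 Hz

fs/2 = 12 Hz.
16 Hz > fs/2 = 12 Hz, folds to fs − 16 Hz = 8 Hz.
68 Hz mod fs = 20 Hz.
20 Hz > fs/2 = 12 Hz, folds to fs − 20 Hz = 4 Hz.
44 Hz mod fs = 20 Hz.
20 Hz > fs/2 = 12 Hz, folds to fs − 20 Hz = 4 Hz.
54 Hz mod fs = 6 Hz.
6 Hz ≤ fs/2 = 12 Hz, appears at 6 Hz.
44 Hz and 68 Hz both map to 4 Hz.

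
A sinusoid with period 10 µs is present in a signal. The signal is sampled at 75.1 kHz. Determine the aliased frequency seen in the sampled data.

24.9 kHz

T = 10 µs → f = 1/T = 100 kHz.
100 kHz mod fs = 24.9 kHz.
24.9 kHz ≤ fs/2 = 37.55 kHz, appears at 24.9 kHz.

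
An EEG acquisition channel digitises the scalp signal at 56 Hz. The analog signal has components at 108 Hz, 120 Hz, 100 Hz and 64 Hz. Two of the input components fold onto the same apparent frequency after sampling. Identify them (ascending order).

64 Hz, 120 Hz

fs/2 = 28 Hz.
108 Hz mod fs = 52 Hz.
52 Hz > fs/2 = 28 Hz, folds to fs − 52 Hz = 4 Hz.
120 Hz mod fs = 8 Hz.
8 Hz ≤ fs/2 = 28 Hz, appears at 8 Hz.
100 Hz mod fs = 44 Hz.
44 Hz > fs/2 = 28 Hz, folds to fs − 44 Hz = 12 Hz.
64 Hz mod fs = 8 Hz.
8 Hz ≤ fs/2 = 28 Hz, appears at 8 Hz.
64 Hz and 120 Hz both map to 8 Hz.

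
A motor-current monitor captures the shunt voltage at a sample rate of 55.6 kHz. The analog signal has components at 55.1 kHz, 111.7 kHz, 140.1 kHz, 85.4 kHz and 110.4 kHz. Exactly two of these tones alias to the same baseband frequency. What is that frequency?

0.5 kHz

fs/2 = 27.8 kHz.
55.1 kHz > fs/2 = 27.8 kHz, folds to fs − 55.1 kHz = 0.5 kHz.
111.7 kHz mod fs = 0.5 kHz.
0.5 kHz ≤ fs/2 = 27.8 kHz, appears at 0.5 kHz.
140.1 kHz mod fs = 28.9 kHz.
28.9 kHz > fs/2 = 27.8 kHz, folds to fs − 28.9 kHz = 26.7 kHz.
85.4 kHz mod fs = 29.8 kHz.
29.8 kHz > fs/2 = 27.8 kHz, folds to fs − 29.8 kHz = 25.8 kHz.
110.4 kHz mod fs = 54.8 kHz.
54.8 kHz > fs/2 = 27.8 kHz, folds to fs − 54.8 kHz = 0.8 kHz.
55.1 kHz and 111.7 kHz both map to 0.5 kHz.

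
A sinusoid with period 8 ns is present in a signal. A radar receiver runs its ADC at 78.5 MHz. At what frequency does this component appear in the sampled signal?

32 MHz

T = 8 ns → f = 1/T = 125 MHz.
125 MHz mod fs = 46.5 MHz.
46.5 MHz > fs/2 = 39.25 MHz, folds to fs − 46.5 MHz = 32 MHz.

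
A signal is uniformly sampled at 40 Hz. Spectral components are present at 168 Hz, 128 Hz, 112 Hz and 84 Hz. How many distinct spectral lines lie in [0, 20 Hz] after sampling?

fs/2 = 20 Hz.
168 Hz mod fs = 8 Hz.
8 Hz ≤ fs/2 = 20 Hz, appears at 8 Hz.
128 Hz mod fs = 8 Hz.
8 Hz ≤ fs/2 = 20 Hz, appears at 8 Hz.
112 Hz mod fs = 32 Hz.
32 Hz > fs/2 = 20 Hz, folds to fs − 32 Hz = 8 Hz.
84 Hz mod fs = 4 Hz.
4 Hz ≤ fs/2 = 20 Hz, appears at 4 Hz.
Distinct values: {4 Hz, 8 Hz} → 2.

2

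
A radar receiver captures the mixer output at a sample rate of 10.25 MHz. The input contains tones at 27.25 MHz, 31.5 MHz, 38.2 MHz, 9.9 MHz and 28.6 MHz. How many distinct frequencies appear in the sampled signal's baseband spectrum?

5

fs/2 = 5.125 MHz.
27.25 MHz mod fs = 6.75 MHz.
6.75 MHz > fs/2 = 5.125 MHz, folds to fs − 6.75 MHz = 3.5 MHz.
31.5 MHz mod fs = 0.75 MHz.
0.75 MHz ≤ fs/2 = 5.125 MHz, appears at 0.75 MHz.
38.2 MHz mod fs = 7.45 MHz.
7.45 MHz > fs/2 = 5.125 MHz, folds to fs − 7.45 MHz = 2.8 MHz.
9.9 MHz > fs/2 = 5.125 MHz, folds to fs − 9.9 MHz = 0.35 MHz.
28.6 MHz mod fs = 8.1 MHz.
8.1 MHz > fs/2 = 5.125 MHz, folds to fs − 8.1 MHz = 2.15 MHz.
Distinct values: {0.35 MHz, 0.75 MHz, 2.15 MHz, 2.8 MHz, 3.5 MHz} → 5.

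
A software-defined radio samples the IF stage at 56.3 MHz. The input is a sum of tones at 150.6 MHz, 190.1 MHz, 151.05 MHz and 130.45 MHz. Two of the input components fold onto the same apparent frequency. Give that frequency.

17.85 MHz

fs/2 = 28.15 MHz.
150.6 MHz mod fs = 38 MHz.
38 MHz > fs/2 = 28.15 MHz, folds to fs − 38 MHz = 18.3 MHz.
190.1 MHz mod fs = 21.2 MHz.
21.2 MHz ≤ fs/2 = 28.15 MHz, appears at 21.2 MHz.
151.05 MHz mod fs = 38.45 MHz.
38.45 MHz > fs/2 = 28.15 MHz, folds to fs − 38.45 MHz = 17.85 MHz.
130.45 MHz mod fs = 17.85 MHz.
17.85 MHz ≤ fs/2 = 28.15 MHz, appears at 17.85 MHz.
130.45 MHz and 151.05 MHz both map to 17.85 MHz.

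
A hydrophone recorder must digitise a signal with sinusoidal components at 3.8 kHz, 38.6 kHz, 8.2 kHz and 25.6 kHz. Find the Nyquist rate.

77.2 kHz

Highest-frequency component: 38.6 kHz.
Nyquist rate = 2 × 38.6 kHz = 77.2 kHz.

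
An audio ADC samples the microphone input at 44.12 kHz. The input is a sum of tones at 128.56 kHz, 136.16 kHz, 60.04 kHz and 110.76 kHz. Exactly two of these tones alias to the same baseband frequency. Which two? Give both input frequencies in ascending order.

128.56 kHz, 136.16 kHz

fs/2 = 22.06 kHz.
128.56 kHz mod fs = 40.32 kHz.
40.32 kHz > fs/2 = 22.06 kHz, folds to fs − 40.32 kHz = 3.8 kHz.
136.16 kHz mod fs = 3.8 kHz.
3.8 kHz ≤ fs/2 = 22.06 kHz, appears at 3.8 kHz.
60.04 kHz mod fs = 15.92 kHz.
15.92 kHz ≤ fs/2 = 22.06 kHz, appears at 15.92 kHz.
110.76 kHz mod fs = 22.52 kHz.
22.52 kHz > fs/2 = 22.06 kHz, folds to fs − 22.52 kHz = 21.6 kHz.
128.56 kHz and 136.16 kHz both map to 3.8 kHz.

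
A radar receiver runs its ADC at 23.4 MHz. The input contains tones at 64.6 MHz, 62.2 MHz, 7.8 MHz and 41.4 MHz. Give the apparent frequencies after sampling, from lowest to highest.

fs/2 = 11.7 MHz.
64.6 MHz mod fs = 17.8 MHz.
17.8 MHz > fs/2 = 11.7 MHz, folds to fs − 17.8 MHz = 5.6 MHz.
62.2 MHz mod fs = 15.4 MHz.
15.4 MHz > fs/2 = 11.7 MHz, folds to fs − 15.4 MHz = 8 MHz.
7.8 MHz ≤ fs/2 = 11.7 MHz, passes unchanged.
41.4 MHz mod fs = 18 MHz.
18 MHz > fs/2 = 11.7 MHz, folds to fs − 18 MHz = 5.4 MHz.
Distinct values: {5.4 MHz, 5.6 MHz, 7.8 MHz, 8 MHz}.

5.4 MHz, 5.6 MHz, 7.8 MHz, 8 MHz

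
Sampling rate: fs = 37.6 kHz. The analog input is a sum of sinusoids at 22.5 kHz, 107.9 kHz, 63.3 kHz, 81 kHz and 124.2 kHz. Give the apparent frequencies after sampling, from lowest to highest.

fs/2 = 18.8 kHz.
22.5 kHz > fs/2 = 18.8 kHz, folds to fs − 22.5 kHz = 15.1 kHz.
107.9 kHz mod fs = 32.7 kHz.
32.7 kHz > fs/2 = 18.8 kHz, folds to fs − 32.7 kHz = 4.9 kHz.
63.3 kHz mod fs = 25.7 kHz.
25.7 kHz > fs/2 = 18.8 kHz, folds to fs − 25.7 kHz = 11.9 kHz.
81 kHz mod fs = 5.8 kHz.
5.8 kHz ≤ fs/2 = 18.8 kHz, appears at 5.8 kHz.
124.2 kHz mod fs = 11.4 kHz.
11.4 kHz ≤ fs/2 = 18.8 kHz, appears at 11.4 kHz.
Distinct values: {4.9 kHz, 5.8 kHz, 11.4 kHz, 11.9 kHz, 15.1 kHz}.

4.9 kHz, 5.8 kHz, 11.4 kHz, 11.9 kHz, 15.1 kHz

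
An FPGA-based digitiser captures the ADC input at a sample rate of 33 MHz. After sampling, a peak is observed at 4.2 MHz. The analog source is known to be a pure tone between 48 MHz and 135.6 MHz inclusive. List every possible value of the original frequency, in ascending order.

Frequencies that alias to 4.2 MHz are k·fs ± 4.2 MHz for integer k ≥ 0.
k=0: 4.2 MHz.
k=1: 28.8 MHz, 37.2 MHz.
k=2: 61.8 MHz, 70.2 MHz.
k=3: 94.8 MHz, 103.2 MHz.
k=4: 127.8 MHz, 136.2 MHz.
k=5: 160.8 MHz, 169.2 MHz.
Within [48 MHz, 135.6 MHz]: 61.8 MHz, 70.2 MHz, 94.8 MHz, 103.2 MHz, 127.8 MHz.

61.8 MHz, 70.2 MHz, 94.8 MHz, 103.2 MHz, 127.8 MHz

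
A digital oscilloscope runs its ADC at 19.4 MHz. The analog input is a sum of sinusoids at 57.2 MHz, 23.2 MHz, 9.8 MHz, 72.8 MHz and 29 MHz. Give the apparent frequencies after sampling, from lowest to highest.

fs/2 = 9.7 MHz.
57.2 MHz mod fs = 18.4 MHz.
18.4 MHz > fs/2 = 9.7 MHz, folds to fs − 18.4 MHz = 1 MHz.
23.2 MHz mod fs = 3.8 MHz.
3.8 MHz ≤ fs/2 = 9.7 MHz, appears at 3.8 MHz.
9.8 MHz > fs/2 = 9.7 MHz, folds to fs − 9.8 MHz = 9.6 MHz.
72.8 MHz mod fs = 14.6 MHz.
14.6 MHz > fs/2 = 9.7 MHz, folds to fs − 14.6 MHz = 4.8 MHz.
29 MHz mod fs = 9.6 MHz.
9.6 MHz ≤ fs/2 = 9.7 MHz, appears at 9.6 MHz.
Distinct values: {1 MHz, 3.8 MHz, 4.8 MHz, 9.6 MHz}.

1 MHz, 3.8 MHz, 4.8 MHz, 9.6 MHz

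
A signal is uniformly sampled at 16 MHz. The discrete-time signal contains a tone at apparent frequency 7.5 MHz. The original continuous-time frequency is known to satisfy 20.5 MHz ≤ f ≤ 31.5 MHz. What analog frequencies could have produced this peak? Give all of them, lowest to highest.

Frequencies that alias to 7.5 MHz are k·fs ± 7.5 MHz for integer k ≥ 0.
k=0: 7.5 MHz.
k=1: 8.5 MHz, 23.5 MHz.
k=2: 24.5 MHz, 39.5 MHz.
k=3: 40.5 MHz, 55.5 MHz.
Within [20.5 MHz, 31.5 MHz]: 23.5 MHz, 24.5 MHz.

23.5 MHz, 24.5 MHz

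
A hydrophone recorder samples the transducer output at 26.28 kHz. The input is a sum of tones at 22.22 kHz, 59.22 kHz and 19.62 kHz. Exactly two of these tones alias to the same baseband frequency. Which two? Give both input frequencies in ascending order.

19.62 kHz, 59.22 kHz

fs/2 = 13.14 kHz.
22.22 kHz > fs/2 = 13.14 kHz, folds to fs − 22.22 kHz = 4.06 kHz.
59.22 kHz mod fs = 6.66 kHz.
6.66 kHz ≤ fs/2 = 13.14 kHz, appears at 6.66 kHz.
19.62 kHz > fs/2 = 13.14 kHz, folds to fs − 19.62 kHz = 6.66 kHz.
19.62 kHz and 59.22 kHz both map to 6.66 kHz.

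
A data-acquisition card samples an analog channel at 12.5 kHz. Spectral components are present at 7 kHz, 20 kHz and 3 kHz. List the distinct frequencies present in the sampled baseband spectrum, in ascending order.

3 kHz, 5 kHz, 5.5 kHz

fs/2 = 6.25 kHz.
7 kHz > fs/2 = 6.25 kHz, folds to fs − 7 kHz = 5.5 kHz.
20 kHz mod fs = 7.5 kHz.
7.5 kHz > fs/2 = 6.25 kHz, folds to fs − 7.5 kHz = 5 kHz.
3 kHz ≤ fs/2 = 6.25 kHz, passes unchanged.
Distinct values: {3 kHz, 5 kHz, 5.5 kHz}.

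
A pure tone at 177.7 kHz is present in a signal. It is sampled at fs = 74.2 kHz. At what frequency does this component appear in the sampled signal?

29.3 kHz

177.7 kHz mod fs = 29.3 kHz.
29.3 kHz ≤ fs/2 = 37.1 kHz, appears at 29.3 kHz.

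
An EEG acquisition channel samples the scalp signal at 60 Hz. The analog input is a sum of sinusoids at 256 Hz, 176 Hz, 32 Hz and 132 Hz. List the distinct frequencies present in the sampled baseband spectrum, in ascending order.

fs/2 = 30 Hz.
256 Hz mod fs = 16 Hz.
16 Hz ≤ fs/2 = 30 Hz, appears at 16 Hz.
176 Hz mod fs = 56 Hz.
56 Hz > fs/2 = 30 Hz, folds to fs − 56 Hz = 4 Hz.
32 Hz > fs/2 = 30 Hz, folds to fs − 32 Hz = 28 Hz.
132 Hz mod fs = 12 Hz.
12 Hz ≤ fs/2 = 30 Hz, appears at 12 Hz.
Distinct values: {4 Hz, 12 Hz, 16 Hz, 28 Hz}.

4 Hz, 12 Hz, 16 Hz, 28 Hz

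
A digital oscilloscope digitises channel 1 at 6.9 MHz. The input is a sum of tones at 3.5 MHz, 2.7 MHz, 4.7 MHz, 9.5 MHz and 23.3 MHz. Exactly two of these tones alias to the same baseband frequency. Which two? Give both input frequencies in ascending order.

fs/2 = 3.45 MHz.
3.5 MHz > fs/2 = 3.45 MHz, folds to fs − 3.5 MHz = 3.4 MHz.
2.7 MHz ≤ fs/2 = 3.45 MHz, passes unchanged.
4.7 MHz > fs/2 = 3.45 MHz, folds to fs − 4.7 MHz = 2.2 MHz.
9.5 MHz mod fs = 2.6 MHz.
2.6 MHz ≤ fs/2 = 3.45 MHz, appears at 2.6 MHz.
23.3 MHz mod fs = 2.6 MHz.
2.6 MHz ≤ fs/2 = 3.45 MHz, appears at 2.6 MHz.
9.5 MHz and 23.3 MHz both map to 2.6 MHz.

9.5 MHz, 23.3 MHz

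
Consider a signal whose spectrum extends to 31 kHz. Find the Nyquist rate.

Nyquist rate = 2 × 31 kHz = 62 kHz.

62 kHz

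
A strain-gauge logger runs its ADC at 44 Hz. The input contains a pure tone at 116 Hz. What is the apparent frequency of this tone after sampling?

116 Hz mod fs = 28 Hz.
28 Hz > fs/2 = 22 Hz, folds to fs − 28 Hz = 16 Hz.

16 Hz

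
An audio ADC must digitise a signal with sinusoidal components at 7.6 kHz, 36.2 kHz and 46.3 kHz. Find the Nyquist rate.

92.6 kHz

Highest-frequency component: 46.3 kHz.
Nyquist rate = 2 × 46.3 kHz = 92.6 kHz.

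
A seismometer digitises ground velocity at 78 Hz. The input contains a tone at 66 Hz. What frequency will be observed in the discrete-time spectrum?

66 Hz > fs/2 = 39 Hz, folds to fs − 66 Hz = 12 Hz.

12 Hz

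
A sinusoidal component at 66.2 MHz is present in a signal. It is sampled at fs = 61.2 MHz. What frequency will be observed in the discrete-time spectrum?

5 MHz

66.2 MHz mod fs = 5 MHz.
5 MHz ≤ fs/2 = 30.6 MHz, appears at 5 MHz.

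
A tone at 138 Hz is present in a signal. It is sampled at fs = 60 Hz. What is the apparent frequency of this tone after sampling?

138 Hz mod fs = 18 Hz.
18 Hz ≤ fs/2 = 30 Hz, appears at 18 Hz.

18 Hz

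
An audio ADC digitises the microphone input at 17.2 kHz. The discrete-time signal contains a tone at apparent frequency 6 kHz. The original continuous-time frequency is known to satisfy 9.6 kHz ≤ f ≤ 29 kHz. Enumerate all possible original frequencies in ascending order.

Frequencies that alias to 6 kHz are k·fs ± 6 kHz for integer k ≥ 0.
k=0: 6 kHz.
k=1: 11.2 kHz, 23.2 kHz.
k=2: 28.4 kHz, 40.4 kHz.
k=3: 45.6 kHz, 57.6 kHz.
Within [9.6 kHz, 29 kHz]: 11.2 kHz, 23.2 kHz, 28.4 kHz.

11.2 kHz, 23.2 kHz, 28.4 kHz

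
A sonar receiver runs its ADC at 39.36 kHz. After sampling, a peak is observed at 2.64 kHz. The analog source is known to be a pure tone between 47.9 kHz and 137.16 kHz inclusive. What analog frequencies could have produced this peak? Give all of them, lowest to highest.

Frequencies that alias to 2.64 kHz are k·fs ± 2.64 kHz for integer k ≥ 0.
k=0: 2.64 kHz.
k=1: 36.72 kHz, 42 kHz.
k=2: 76.08 kHz, 81.36 kHz.
k=3: 115.44 kHz, 120.72 kHz.
k=4: 154.8 kHz, 160.08 kHz.
Within [47.9 kHz, 137.16 kHz]: 76.08 kHz, 81.36 kHz, 115.44 kHz, 120.72 kHz.

76.08 kHz, 81.36 kHz, 115.44 kHz, 120.72 kHz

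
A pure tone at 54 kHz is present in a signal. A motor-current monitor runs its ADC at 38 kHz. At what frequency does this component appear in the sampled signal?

54 kHz mod fs = 16 kHz.
16 kHz ≤ fs/2 = 19 kHz, appears at 16 kHz.

16 kHz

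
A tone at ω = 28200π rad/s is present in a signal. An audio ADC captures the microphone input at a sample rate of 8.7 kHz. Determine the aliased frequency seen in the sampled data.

3.3 kHz

ω = 28200π rad/s → f = ω/(2π) = 14100 Hz = 14.1 kHz.
14.1 kHz mod fs = 5.4 kHz.
5.4 kHz > fs/2 = 4.35 kHz, folds to fs − 5.4 kHz = 3.3 kHz.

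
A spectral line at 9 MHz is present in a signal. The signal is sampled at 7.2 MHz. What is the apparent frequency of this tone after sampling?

9 MHz mod fs = 1.8 MHz.
1.8 MHz ≤ fs/2 = 3.6 MHz, appears at 1.8 MHz.

1.8 MHz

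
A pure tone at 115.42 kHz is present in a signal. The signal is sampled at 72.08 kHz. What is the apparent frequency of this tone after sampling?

115.42 kHz mod fs = 43.34 kHz.
43.34 kHz > fs/2 = 36.04 kHz, folds to fs − 43.34 kHz = 28.74 kHz.

28.74 kHz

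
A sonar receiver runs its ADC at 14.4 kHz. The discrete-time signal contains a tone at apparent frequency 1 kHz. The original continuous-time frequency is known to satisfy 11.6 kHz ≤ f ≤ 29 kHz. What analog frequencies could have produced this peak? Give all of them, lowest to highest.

13.4 kHz, 15.4 kHz, 27.8 kHz

Frequencies that alias to 1 kHz are k·fs ± 1 kHz for integer k ≥ 0.
k=0: 1 kHz.
k=1: 13.4 kHz, 15.4 kHz.
k=2: 27.8 kHz, 29.8 kHz.
k=3: 42.2 kHz, 44.2 kHz.
Within [11.6 kHz, 29 kHz]: 13.4 kHz, 15.4 kHz, 27.8 kHz.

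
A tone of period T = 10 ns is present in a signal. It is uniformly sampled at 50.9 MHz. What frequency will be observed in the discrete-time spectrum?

1.8 MHz

T = 10 ns → f = 1/T = 100 MHz.
100 MHz mod fs = 49.1 MHz.
49.1 MHz > fs/2 = 25.45 MHz, folds to fs − 49.1 MHz = 1.8 MHz.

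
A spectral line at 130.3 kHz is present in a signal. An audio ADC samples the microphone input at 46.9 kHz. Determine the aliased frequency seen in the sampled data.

10.4 kHz

130.3 kHz mod fs = 36.5 kHz.
36.5 kHz > fs/2 = 23.45 kHz, folds to fs − 36.5 kHz = 10.4 kHz.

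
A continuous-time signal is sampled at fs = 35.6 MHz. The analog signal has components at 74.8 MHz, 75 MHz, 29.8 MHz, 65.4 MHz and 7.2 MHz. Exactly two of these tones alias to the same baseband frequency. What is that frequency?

5.8 MHz

fs/2 = 17.8 MHz.
74.8 MHz mod fs = 3.6 MHz.
3.6 MHz ≤ fs/2 = 17.8 MHz, appears at 3.6 MHz.
75 MHz mod fs = 3.8 MHz.
3.8 MHz ≤ fs/2 = 17.8 MHz, appears at 3.8 MHz.
29.8 MHz > fs/2 = 17.8 MHz, folds to fs − 29.8 MHz = 5.8 MHz.
65.4 MHz mod fs = 29.8 MHz.
29.8 MHz > fs/2 = 17.8 MHz, folds to fs − 29.8 MHz = 5.8 MHz.
7.2 MHz ≤ fs/2 = 17.8 MHz, passes unchanged.
29.8 MHz and 65.4 MHz both map to 5.8 MHz.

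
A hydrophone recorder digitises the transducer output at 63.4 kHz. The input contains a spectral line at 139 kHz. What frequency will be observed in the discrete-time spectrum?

139 kHz mod fs = 12.2 kHz.
12.2 kHz ≤ fs/2 = 31.7 kHz, appears at 12.2 kHz.

12.2 kHz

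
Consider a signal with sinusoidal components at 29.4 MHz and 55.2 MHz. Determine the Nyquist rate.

Highest-frequency component: 55.2 MHz.
Nyquist rate = 2 × 55.2 MHz = 110.4 MHz.

110.4 MHz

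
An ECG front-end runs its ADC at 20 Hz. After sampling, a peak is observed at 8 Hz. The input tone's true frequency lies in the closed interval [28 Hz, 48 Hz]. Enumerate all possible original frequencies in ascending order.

28 Hz, 32 Hz, 48 Hz

Frequencies that alias to 8 Hz are k·fs ± 8 Hz for integer k ≥ 0.
k=0: 8 Hz.
k=1: 12 Hz, 28 Hz.
k=2: 32 Hz, 48 Hz.
k=3: 52 Hz, 68 Hz.
Within [28 Hz, 48 Hz]: 28 Hz, 32 Hz, 48 Hz.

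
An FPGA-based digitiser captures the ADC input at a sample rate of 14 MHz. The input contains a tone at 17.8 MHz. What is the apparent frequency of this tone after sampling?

3.8 MHz

17.8 MHz mod fs = 3.8 MHz.
3.8 MHz ≤ fs/2 = 7 MHz, appears at 3.8 MHz.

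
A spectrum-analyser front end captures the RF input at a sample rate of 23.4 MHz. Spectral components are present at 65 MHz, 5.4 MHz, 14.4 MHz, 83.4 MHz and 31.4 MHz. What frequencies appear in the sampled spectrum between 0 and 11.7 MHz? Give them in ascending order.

5.2 MHz, 5.4 MHz, 8 MHz, 9 MHz, 10.2 MHz

fs/2 = 11.7 MHz.
65 MHz mod fs = 18.2 MHz.
18.2 MHz > fs/2 = 11.7 MHz, folds to fs − 18.2 MHz = 5.2 MHz.
5.4 MHz ≤ fs/2 = 11.7 MHz, passes unchanged.
14.4 MHz > fs/2 = 11.7 MHz, folds to fs − 14.4 MHz = 9 MHz.
83.4 MHz mod fs = 13.2 MHz.
13.2 MHz > fs/2 = 11.7 MHz, folds to fs − 13.2 MHz = 10.2 MHz.
31.4 MHz mod fs = 8 MHz.
8 MHz ≤ fs/2 = 11.7 MHz, appears at 8 MHz.
Distinct values: {5.2 MHz, 5.4 MHz, 8 MHz, 9 MHz, 10.2 MHz}.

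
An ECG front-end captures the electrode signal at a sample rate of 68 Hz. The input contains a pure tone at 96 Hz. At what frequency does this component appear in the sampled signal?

96 Hz mod fs = 28 Hz.
28 Hz ≤ fs/2 = 34 Hz, appears at 28 Hz.

28 Hz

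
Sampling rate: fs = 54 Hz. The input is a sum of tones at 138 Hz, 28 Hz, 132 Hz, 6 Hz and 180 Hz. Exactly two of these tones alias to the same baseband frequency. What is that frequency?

24 Hz

fs/2 = 27 Hz.
138 Hz mod fs = 30 Hz.
30 Hz > fs/2 = 27 Hz, folds to fs − 30 Hz = 24 Hz.
28 Hz > fs/2 = 27 Hz, folds to fs − 28 Hz = 26 Hz.
132 Hz mod fs = 24 Hz.
24 Hz ≤ fs/2 = 27 Hz, appears at 24 Hz.
6 Hz ≤ fs/2 = 27 Hz, passes unchanged.
180 Hz mod fs = 18 Hz.
18 Hz ≤ fs/2 = 27 Hz, appears at 18 Hz.
132 Hz and 138 Hz both map to 24 Hz.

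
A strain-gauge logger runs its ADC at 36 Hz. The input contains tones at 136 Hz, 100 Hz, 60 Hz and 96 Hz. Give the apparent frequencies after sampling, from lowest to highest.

fs/2 = 18 Hz.
136 Hz mod fs = 28 Hz.
28 Hz > fs/2 = 18 Hz, folds to fs − 28 Hz = 8 Hz.
100 Hz mod fs = 28 Hz.
28 Hz > fs/2 = 18 Hz, folds to fs − 28 Hz = 8 Hz.
60 Hz mod fs = 24 Hz.
24 Hz > fs/2 = 18 Hz, folds to fs − 24 Hz = 12 Hz.
96 Hz mod fs = 24 Hz.
24 Hz > fs/2 = 18 Hz, folds to fs − 24 Hz = 12 Hz.
Distinct values: {8 Hz, 12 Hz}.

8 Hz, 12 Hz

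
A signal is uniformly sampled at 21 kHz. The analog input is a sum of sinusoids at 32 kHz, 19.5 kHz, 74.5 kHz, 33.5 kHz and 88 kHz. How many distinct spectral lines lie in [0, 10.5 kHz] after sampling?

5

fs/2 = 10.5 kHz.
32 kHz mod fs = 11 kHz.
11 kHz > fs/2 = 10.5 kHz, folds to fs − 11 kHz = 10 kHz.
19.5 kHz > fs/2 = 10.5 kHz, folds to fs − 19.5 kHz = 1.5 kHz.
74.5 kHz mod fs = 11.5 kHz.
11.5 kHz > fs/2 = 10.5 kHz, folds to fs − 11.5 kHz = 9.5 kHz.
33.5 kHz mod fs = 12.5 kHz.
12.5 kHz > fs/2 = 10.5 kHz, folds to fs − 12.5 kHz = 8.5 kHz.
88 kHz mod fs = 4 kHz.
4 kHz ≤ fs/2 = 10.5 kHz, appears at 4 kHz.
Distinct values: {1.5 kHz, 4 kHz, 8.5 kHz, 9.5 kHz, 10 kHz} → 5.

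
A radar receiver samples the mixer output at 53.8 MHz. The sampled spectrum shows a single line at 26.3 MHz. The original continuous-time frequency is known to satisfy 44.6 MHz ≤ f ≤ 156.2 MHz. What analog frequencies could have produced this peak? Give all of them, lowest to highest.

80.1 MHz, 81.3 MHz, 133.9 MHz, 135.1 MHz

Frequencies that alias to 26.3 MHz are k·fs ± 26.3 MHz for integer k ≥ 0.
k=0: 26.3 MHz.
k=1: 27.5 MHz, 80.1 MHz.
k=2: 81.3 MHz, 133.9 MHz.
k=3: 135.1 MHz, 187.7 MHz.
k=4: 188.9 MHz, 241.5 MHz.
Within [44.6 MHz, 156.2 MHz]: 80.1 MHz, 81.3 MHz, 133.9 MHz, 135.1 MHz.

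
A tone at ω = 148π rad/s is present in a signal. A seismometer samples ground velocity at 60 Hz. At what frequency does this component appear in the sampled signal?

14 Hz

ω = 148π rad/s → f = ω/(2π) = 74 Hz.
74 Hz mod fs = 14 Hz.
14 Hz ≤ fs/2 = 30 Hz, appears at 14 Hz.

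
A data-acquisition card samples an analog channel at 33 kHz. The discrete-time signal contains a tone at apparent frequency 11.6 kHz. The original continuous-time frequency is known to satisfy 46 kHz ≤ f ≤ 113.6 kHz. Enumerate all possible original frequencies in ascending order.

54.4 kHz, 77.6 kHz, 87.4 kHz, 110.6 kHz

Frequencies that alias to 11.6 kHz are k·fs ± 11.6 kHz for integer k ≥ 0.
k=0: 11.6 kHz.
k=1: 21.4 kHz, 44.6 kHz.
k=2: 54.4 kHz, 77.6 kHz.
k=3: 87.4 kHz, 110.6 kHz.
k=4: 120.4 kHz, 143.6 kHz.
Within [46 kHz, 113.6 kHz]: 54.4 kHz, 77.6 kHz, 87.4 kHz, 110.6 kHz.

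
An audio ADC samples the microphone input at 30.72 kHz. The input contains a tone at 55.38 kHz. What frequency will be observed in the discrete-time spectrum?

55.38 kHz mod fs = 24.66 kHz.
24.66 kHz > fs/2 = 15.36 kHz, folds to fs − 24.66 kHz = 6.06 kHz.

6.06 kHz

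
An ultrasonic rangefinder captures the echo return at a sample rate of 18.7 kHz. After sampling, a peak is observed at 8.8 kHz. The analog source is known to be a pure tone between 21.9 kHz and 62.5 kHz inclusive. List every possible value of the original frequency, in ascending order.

27.5 kHz, 28.6 kHz, 46.2 kHz, 47.3 kHz

Frequencies that alias to 8.8 kHz are k·fs ± 8.8 kHz for integer k ≥ 0.
k=0: 8.8 kHz.
k=1: 9.9 kHz, 27.5 kHz.
k=2: 28.6 kHz, 46.2 kHz.
k=3: 47.3 kHz, 64.9 kHz.
k=4: 66 kHz, 83.6 kHz.
Within [21.9 kHz, 62.5 kHz]: 27.5 kHz, 28.6 kHz, 46.2 kHz, 47.3 kHz.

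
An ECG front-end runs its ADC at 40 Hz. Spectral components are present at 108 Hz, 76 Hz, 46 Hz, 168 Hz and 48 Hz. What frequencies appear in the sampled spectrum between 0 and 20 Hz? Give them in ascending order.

fs/2 = 20 Hz.
108 Hz mod fs = 28 Hz.
28 Hz > fs/2 = 20 Hz, folds to fs − 28 Hz = 12 Hz.
76 Hz mod fs = 36 Hz.
36 Hz > fs/2 = 20 Hz, folds to fs − 36 Hz = 4 Hz.
46 Hz mod fs = 6 Hz.
6 Hz ≤ fs/2 = 20 Hz, appears at 6 Hz.
168 Hz mod fs = 8 Hz.
8 Hz ≤ fs/2 = 20 Hz, appears at 8 Hz.
48 Hz mod fs = 8 Hz.
8 Hz ≤ fs/2 = 20 Hz, appears at 8 Hz.
Distinct values: {4 Hz, 6 Hz, 8 Hz, 12 Hz}.

4 Hz, 6 Hz, 8 Hz, 12 Hz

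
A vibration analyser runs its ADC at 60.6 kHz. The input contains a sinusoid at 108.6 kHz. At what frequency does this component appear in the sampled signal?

108.6 kHz mod fs = 48 kHz.
48 kHz > fs/2 = 30.3 kHz, folds to fs − 48 kHz = 12.6 kHz.

12.6 kHz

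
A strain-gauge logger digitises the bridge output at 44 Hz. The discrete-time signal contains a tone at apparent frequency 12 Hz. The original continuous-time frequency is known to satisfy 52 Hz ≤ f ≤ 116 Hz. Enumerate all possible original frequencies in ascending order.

56 Hz, 76 Hz, 100 Hz

Frequencies that alias to 12 Hz are k·fs ± 12 Hz for integer k ≥ 0.
k=0: 12 Hz.
k=1: 32 Hz, 56 Hz.
k=2: 76 Hz, 100 Hz.
k=3: 120 Hz, 144 Hz.
Within [52 Hz, 116 Hz]: 56 Hz, 76 Hz, 100 Hz.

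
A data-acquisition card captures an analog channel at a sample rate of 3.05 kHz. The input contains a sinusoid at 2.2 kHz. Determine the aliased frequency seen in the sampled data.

0.85 kHz

2.2 kHz > fs/2 = 1.525 kHz, folds to fs − 2.2 kHz = 0.85 kHz.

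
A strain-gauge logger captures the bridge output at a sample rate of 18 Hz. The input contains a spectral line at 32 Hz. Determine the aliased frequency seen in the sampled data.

32 Hz mod fs = 14 Hz.
14 Hz > fs/2 = 9 Hz, folds to fs − 14 Hz = 4 Hz.

4 Hz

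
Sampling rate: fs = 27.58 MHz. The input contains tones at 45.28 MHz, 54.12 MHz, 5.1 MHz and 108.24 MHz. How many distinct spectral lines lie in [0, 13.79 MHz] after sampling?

fs/2 = 13.79 MHz.
45.28 MHz mod fs = 17.7 MHz.
17.7 MHz > fs/2 = 13.79 MHz, folds to fs − 17.7 MHz = 9.88 MHz.
54.12 MHz mod fs = 26.54 MHz.
26.54 MHz > fs/2 = 13.79 MHz, folds to fs − 26.54 MHz = 1.04 MHz.
5.1 MHz ≤ fs/2 = 13.79 MHz, passes unchanged.
108.24 MHz mod fs = 25.5 MHz.
25.5 MHz > fs/2 = 13.79 MHz, folds to fs − 25.5 MHz = 2.08 MHz.
Distinct values: {1.04 MHz, 2.08 MHz, 5.1 MHz, 9.88 MHz} → 4.

4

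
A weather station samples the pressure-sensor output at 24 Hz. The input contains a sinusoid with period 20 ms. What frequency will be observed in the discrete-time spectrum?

T = 20 ms → f = 1/T = 50 Hz.
50 Hz mod fs = 2 Hz.
2 Hz ≤ fs/2 = 12 Hz, appears at 2 Hz.

2 Hz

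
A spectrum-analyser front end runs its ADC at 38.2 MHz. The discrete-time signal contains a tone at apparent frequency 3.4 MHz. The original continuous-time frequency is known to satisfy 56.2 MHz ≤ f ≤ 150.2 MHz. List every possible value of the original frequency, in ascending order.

73 MHz, 79.8 MHz, 111.2 MHz, 118 MHz, 149.4 MHz

Frequencies that alias to 3.4 MHz are k·fs ± 3.4 MHz for integer k ≥ 0.
k=0: 3.4 MHz.
k=1: 34.8 MHz, 41.6 MHz.
k=2: 73 MHz, 79.8 MHz.
k=3: 111.2 MHz, 118 MHz.
k=4: 149.4 MHz, 156.2 MHz.
k=5: 187.6 MHz, 194.4 MHz.
Within [56.2 MHz, 150.2 MHz]: 73 MHz, 79.8 MHz, 111.2 MHz, 118 MHz, 149.4 MHz.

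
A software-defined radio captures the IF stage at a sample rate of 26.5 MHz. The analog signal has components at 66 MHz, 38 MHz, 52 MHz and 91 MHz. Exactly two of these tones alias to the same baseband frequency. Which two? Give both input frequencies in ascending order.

38 MHz, 91 MHz

fs/2 = 13.25 MHz.
66 MHz mod fs = 13 MHz.
13 MHz ≤ fs/2 = 13.25 MHz, appears at 13 MHz.
38 MHz mod fs = 11.5 MHz.
11.5 MHz ≤ fs/2 = 13.25 MHz, appears at 11.5 MHz.
52 MHz mod fs = 25.5 MHz.
25.5 MHz > fs/2 = 13.25 MHz, folds to fs − 25.5 MHz = 1 MHz.
91 MHz mod fs = 11.5 MHz.
11.5 MHz ≤ fs/2 = 13.25 MHz, appears at 11.5 MHz.
38 MHz and 91 MHz both map to 11.5 MHz.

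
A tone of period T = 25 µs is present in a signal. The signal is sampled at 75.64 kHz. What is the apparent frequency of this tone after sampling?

35.64 kHz

T = 25 µs → f = 1/T = 40 kHz.
40 kHz > fs/2 = 37.82 kHz, folds to fs − 40 kHz = 35.64 kHz.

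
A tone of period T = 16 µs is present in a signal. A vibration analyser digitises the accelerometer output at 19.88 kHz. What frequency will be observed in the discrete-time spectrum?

T = 16 µs → f = 1/T = 62.5 kHz.
62.5 kHz mod fs = 2.86 kHz.
2.86 kHz ≤ fs/2 = 9.94 kHz, appears at 2.86 kHz.

2.86 kHz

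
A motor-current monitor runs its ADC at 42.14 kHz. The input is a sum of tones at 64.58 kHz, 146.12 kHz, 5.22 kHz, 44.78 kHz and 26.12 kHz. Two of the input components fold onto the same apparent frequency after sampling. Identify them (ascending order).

fs/2 = 21.07 kHz.
64.58 kHz mod fs = 22.44 kHz.
22.44 kHz > fs/2 = 21.07 kHz, folds to fs − 22.44 kHz = 19.7 kHz.
146.12 kHz mod fs = 19.7 kHz.
19.7 kHz ≤ fs/2 = 21.07 kHz, appears at 19.7 kHz.
5.22 kHz ≤ fs/2 = 21.07 kHz, passes unchanged.
44.78 kHz mod fs = 2.64 kHz.
2.64 kHz ≤ fs/2 = 21.07 kHz, appears at 2.64 kHz.
26.12 kHz > fs/2 = 21.07 kHz, folds to fs − 26.12 kHz = 16.02 kHz.
64.58 kHz and 146.12 kHz both map to 19.7 kHz.

64.58 kHz, 146.12 kHz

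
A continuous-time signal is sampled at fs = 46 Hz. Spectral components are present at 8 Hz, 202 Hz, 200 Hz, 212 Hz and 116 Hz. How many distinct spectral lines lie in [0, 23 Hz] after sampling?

fs/2 = 23 Hz.
8 Hz ≤ fs/2 = 23 Hz, passes unchanged.
202 Hz mod fs = 18 Hz.
18 Hz ≤ fs/2 = 23 Hz, appears at 18 Hz.
200 Hz mod fs = 16 Hz.
16 Hz ≤ fs/2 = 23 Hz, appears at 16 Hz.
212 Hz mod fs = 28 Hz.
28 Hz > fs/2 = 23 Hz, folds to fs − 28 Hz = 18 Hz.
116 Hz mod fs = 24 Hz.
24 Hz > fs/2 = 23 Hz, folds to fs − 24 Hz = 22 Hz.
Distinct values: {8 Hz, 16 Hz, 18 Hz, 22 Hz} → 4.

4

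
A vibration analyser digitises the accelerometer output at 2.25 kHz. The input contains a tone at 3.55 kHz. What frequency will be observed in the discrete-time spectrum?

3.55 kHz mod fs = 1.3 kHz.
1.3 kHz > fs/2 = 1.125 kHz, folds to fs − 1.3 kHz = 0.95 kHz.

0.95 kHz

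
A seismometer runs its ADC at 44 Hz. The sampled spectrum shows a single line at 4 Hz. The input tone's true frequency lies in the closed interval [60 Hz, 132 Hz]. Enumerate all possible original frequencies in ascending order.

84 Hz, 92 Hz, 128 Hz

Frequencies that alias to 4 Hz are k·fs ± 4 Hz for integer k ≥ 0.
k=0: 4 Hz.
k=1: 40 Hz, 48 Hz.
k=2: 84 Hz, 92 Hz.
k=3: 128 Hz, 136 Hz.
k=4: 172 Hz, 180 Hz.
Within [60 Hz, 132 Hz]: 84 Hz, 92 Hz, 128 Hz.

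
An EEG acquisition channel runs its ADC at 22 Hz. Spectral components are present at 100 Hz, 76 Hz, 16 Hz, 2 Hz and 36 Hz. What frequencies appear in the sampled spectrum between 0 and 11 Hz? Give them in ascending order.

2 Hz, 6 Hz, 8 Hz, 10 Hz

fs/2 = 11 Hz.
100 Hz mod fs = 12 Hz.
12 Hz > fs/2 = 11 Hz, folds to fs − 12 Hz = 10 Hz.
76 Hz mod fs = 10 Hz.
10 Hz ≤ fs/2 = 11 Hz, appears at 10 Hz.
16 Hz > fs/2 = 11 Hz, folds to fs − 16 Hz = 6 Hz.
2 Hz ≤ fs/2 = 11 Hz, passes unchanged.
36 Hz mod fs = 14 Hz.
14 Hz > fs/2 = 11 Hz, folds to fs − 14 Hz = 8 Hz.
Distinct values: {2 Hz, 6 Hz, 8 Hz, 10 Hz}.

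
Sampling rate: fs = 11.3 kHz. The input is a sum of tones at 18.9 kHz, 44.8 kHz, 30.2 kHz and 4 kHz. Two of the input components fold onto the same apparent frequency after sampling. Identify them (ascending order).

18.9 kHz, 30.2 kHz

fs/2 = 5.65 kHz.
18.9 kHz mod fs = 7.6 kHz.
7.6 kHz > fs/2 = 5.65 kHz, folds to fs − 7.6 kHz = 3.7 kHz.
44.8 kHz mod fs = 10.9 kHz.
10.9 kHz > fs/2 = 5.65 kHz, folds to fs − 10.9 kHz = 0.4 kHz.
30.2 kHz mod fs = 7.6 kHz.
7.6 kHz > fs/2 = 5.65 kHz, folds to fs − 7.6 kHz = 3.7 kHz.
4 kHz ≤ fs/2 = 5.65 kHz, passes unchanged.
18.9 kHz and 30.2 kHz both map to 3.7 kHz.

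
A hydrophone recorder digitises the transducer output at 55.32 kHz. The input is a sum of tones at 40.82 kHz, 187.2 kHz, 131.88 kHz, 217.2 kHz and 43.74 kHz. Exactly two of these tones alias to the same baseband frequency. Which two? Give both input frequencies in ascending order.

fs/2 = 27.66 kHz.
40.82 kHz > fs/2 = 27.66 kHz, folds to fs − 40.82 kHz = 14.5 kHz.
187.2 kHz mod fs = 21.24 kHz.
21.24 kHz ≤ fs/2 = 27.66 kHz, appears at 21.24 kHz.
131.88 kHz mod fs = 21.24 kHz.
21.24 kHz ≤ fs/2 = 27.66 kHz, appears at 21.24 kHz.
217.2 kHz mod fs = 51.24 kHz.
51.24 kHz > fs/2 = 27.66 kHz, folds to fs − 51.24 kHz = 4.08 kHz.
43.74 kHz > fs/2 = 27.66 kHz, folds to fs − 43.74 kHz = 11.58 kHz.
131.88 kHz and 187.2 kHz both map to 21.24 kHz.

131.88 kHz, 187.2 kHz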